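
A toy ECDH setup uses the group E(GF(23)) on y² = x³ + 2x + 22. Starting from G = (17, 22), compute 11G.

Double-and-add on 11 = (1011)₂. Start with G = (17, 22) for the leading 1-bit.
double: tangent at (17, 22): λ = (3·17² + 2)/(2·22) ≡ 18/21. 21⁻¹ ≡ 11 (mod 23), so λ ≡ 18·11 ≡ 14.
  x = λ² - 17 - 17 = 196 - 34 ≡ 1; y = λ·(17 - 1) - 22 ≡ 18. → (1, 18)
double: tangent at (1, 18): λ = (3·1² + 2)/(2·18) ≡ 5/13. 13⁻¹ ≡ 16 (mod 23), so λ ≡ 5·16 ≡ 11.
  x = λ² - 1 - 1 = 121 - 2 ≡ 4; y = λ·(1 - 4) - 18 ≡ 18. → (4, 18)
add G: (4, 18) + (17, 22). λ = (22 - 18)/(17 - 4) ≡ 4/13 mod 23. 13⁻¹ ≡ 16 (mod 23), so λ ≡ 18.
  x = λ² - 4 - 17 = 324 - 21 ≡ 4; y = λ·(4 - 4) - 18 ≡ 5. → (4, 5)
double: tangent at (4, 5): λ = (3·4² + 2)/(2·5) ≡ 4/10. 10⁻¹ ≡ 7 (mod 23), so λ ≡ 4·7 ≡ 5.
  x = λ² - 4 - 4 = 25 - 8 ≡ 17; y = λ·(4 - 17) - 5 ≡ 22. → (17, 22)
add G: tangent at (17, 22): λ = (3·17² + 2)/(2·22) ≡ 18/21. 21⁻¹ ≡ 11 (mod 23) since 21·11 = 231 ≡ 1, so λ ≡ 18·11 ≡ 14.
  x = λ² - 17 - 17 = 196 - 34 ≡ 1; y = λ·(17 - 1) - 22 ≡ 18. → (1, 18)

(1, 18)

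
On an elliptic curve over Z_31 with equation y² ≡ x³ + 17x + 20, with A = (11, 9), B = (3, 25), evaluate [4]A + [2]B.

First 4A:
Double-and-add on 4 = (100)₂. Start with A = (11, 9) for the leading 1-bit.
double: tangent at (11, 9): λ = (3·11² + 17)/(2·9) ≡ 8/18. 18⁻¹ ≡ 19 (mod 31) since 18·19 = 342 ≡ 1, so λ ≡ 8·19 ≡ 28.
  x = λ² - 11 - 11 = 784 - 22 ≡ 18; y = λ·(11 - 18) - 9 ≡ 12. → (18, 12)
double: tangent at (18, 12): λ = (3·18² + 17)/(2·12) ≡ 28/24. 24⁻¹ ≡ 22 (mod 31), so λ ≡ 28·22 ≡ 27.
  x = λ² - 18 - 18 = 729 - 36 ≡ 11; y = λ·(18 - 11) - 12 ≡ 22. → (11, 22)
4A = (11, 22).
Next 2B:
Repeated addition: build up to 2B.
2B: tangent at (3, 25): λ = (3·3² + 17)/(2·25) ≡ 13/19. 19⁻¹ ≡ 18 (mod 31), so λ ≡ 13·18 ≡ 17.
  x = λ² - 3 - 3 = 289 - 6 ≡ 4; y = λ·(3 - 4) - 25 ≡ 20. → (4, 20)
2B = (4, 20).
Finally 4A + 2B:
(11, 22) + (4, 20). λ = (20 - 22)/(4 - 11) ≡ 29/24 mod 31. 24⁻¹ ≡ 22 (mod 31), so λ ≡ 18.
  x = λ² - 11 - 4 = 324 - 15 ≡ 30; y = λ·(11 - 30) - 22 ≡ 8. → (30, 8)

(30, 8)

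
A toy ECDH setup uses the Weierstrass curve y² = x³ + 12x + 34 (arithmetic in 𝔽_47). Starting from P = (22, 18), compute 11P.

Repeated addition: build up to 11P.
2P: tangent at (22, 18): λ = (3·22² + 12)/(2·18) ≡ 7/36. 36⁻¹ ≡ 17 (mod 47), so λ ≡ 7·17 ≡ 25.
  x = λ² - 22 - 22 = 625 - 44 ≡ 17; y = λ·(22 - 17) - 18 ≡ 13. → (17, 13)
3P: (17, 13) + (22, 18). λ = (18 - 13)/(22 - 17) ≡ 5/5 mod 47. 5⁻¹ ≡ 19 (mod 47) since 5·19 = 95 ≡ 1, so λ ≡ 1.
  x = λ² - 17 - 22 = 1 - 39 ≡ 9; y = λ·(17 - 9) - 13 ≡ 42. → (9, 42)
4P: (9, 42) + (22, 18). λ = (18 - 42)/(22 - 9) ≡ 23/13 mod 47. 13⁻¹ ≡ 29 (mod 47), so λ ≡ 9.
  x = λ² - 9 - 22 = 81 - 31 ≡ 3; y = λ·(9 - 3) - 42 ≡ 12. → (3, 12)
5P: (3, 12) + (22, 18). λ = (18 - 12)/(22 - 3) ≡ 6/19 mod 47. 19⁻¹ ≡ 5 (mod 47) since 19·5 = 95 ≡ 1, so λ ≡ 30.
  x = λ² - 3 - 22 = 900 - 25 ≡ 29; y = λ·(3 - 29) - 12 ≡ 7. → (29, 7)
6P: (29, 7) + (22, 18). λ = (18 - 7)/(22 - 29) ≡ 11/40 mod 47. 40⁻¹ ≡ 20 (mod 47), so λ ≡ 32.
  x = λ² - 29 - 22 = 1024 - 51 ≡ 33; y = λ·(29 - 33) - 7 ≡ 6. → (33, 6)
7P: (33, 6) + (22, 18). λ = (18 - 6)/(22 - 33) ≡ 12/36 mod 47. 36⁻¹ ≡ 17 (mod 47), so λ ≡ 16.
  x = λ² - 33 - 22 = 256 - 55 ≡ 13; y = λ·(33 - 13) - 6 ≡ 32. → (13, 32)
8P: (13, 32) + (22, 18). λ = (18 - 32)/(22 - 13) ≡ 33/9 mod 47. 9⁻¹ ≡ 21 (mod 47) since 9·21 = 189 ≡ 1, so λ ≡ 35.
  x = λ² - 13 - 22 = 1225 - 35 ≡ 15; y = λ·(13 - 15) - 32 ≡ 39. → (15, 39)
9P: (15, 39) + (22, 18). λ = (18 - 39)/(22 - 15) ≡ 26/7 mod 47. 7⁻¹ ≡ 27 (mod 47), so λ ≡ 44.
  x = λ² - 15 - 22 = 1936 - 37 ≡ 19; y = λ·(15 - 19) - 39 ≡ 20. → (19, 20)
10P: (19, 20) + (22, 18). λ = (18 - 20)/(22 - 19) ≡ 45/3 mod 47. 3⁻¹ ≡ 16 (mod 47), so λ ≡ 15.
  x = λ² - 19 - 22 = 225 - 41 ≡ 43; y = λ·(19 - 43) - 20 ≡ 43. → (43, 43)
11P: (43, 43) + (22, 18). λ = (18 - 43)/(22 - 43) ≡ 22/26 mod 47. 26⁻¹ ≡ 38 (mod 47) since 26·38 = 988 ≡ 1, so λ ≡ 37.
  x = λ² - 43 - 22 = 1369 - 65 ≡ 35; y = λ·(43 - 35) - 43 ≡ 18. → (35, 18)

(35, 18)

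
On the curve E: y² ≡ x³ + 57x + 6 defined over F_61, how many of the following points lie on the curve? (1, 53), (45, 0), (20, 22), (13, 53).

3

(1, 53): 53² ≡ 3, rhs ≡ 3 → on.
(45, 0): 0² ≡ 0, rhs ≡ 0 → on.
(20, 22): 22² ≡ 57, rhs ≡ 57 → on.
(13, 53): 53² ≡ 3, rhs ≡ 16 → off.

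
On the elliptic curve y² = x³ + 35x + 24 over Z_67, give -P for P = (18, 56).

-(18, 56) = (18, -56 mod 67) = (18, 11).

(18, 11)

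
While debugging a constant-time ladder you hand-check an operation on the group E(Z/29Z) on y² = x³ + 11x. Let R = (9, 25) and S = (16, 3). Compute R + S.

(5, 8)

(9, 25) + (16, 3). λ = (3 - 25)/(16 - 9) ≡ 7/7 mod 29. 7⁻¹ ≡ 25 (mod 29), so λ ≡ 1.
  x = λ² - 9 - 16 = 1 - 25 ≡ 5; y = λ·(9 - 5) - 25 ≡ 8. → (5, 8)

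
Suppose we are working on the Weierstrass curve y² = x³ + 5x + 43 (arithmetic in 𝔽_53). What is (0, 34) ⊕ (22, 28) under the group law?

(21, 44)

(0, 34) + (22, 28). λ = (28 - 34)/(22 - 0) ≡ 47/22 mod 53. 22⁻¹ ≡ 41 (mod 53) since 22·41 = 902 ≡ 1, so λ ≡ 19.
  x = λ² - 0 - 22 = 361 - 22 ≡ 21; y = λ·(0 - 21) - 34 ≡ 44. → (21, 44)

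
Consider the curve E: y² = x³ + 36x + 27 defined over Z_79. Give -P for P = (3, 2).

(3, 77)

-(3, 2) = (3, -2 mod 79) = (3, 77).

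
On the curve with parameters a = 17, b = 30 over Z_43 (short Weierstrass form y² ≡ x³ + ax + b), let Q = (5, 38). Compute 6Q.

(11, 0)

Repeated addition: build up to 6Q.
2Q: tangent at (5, 38): λ = (3·5² + 17)/(2·38) ≡ 6/33. 33⁻¹ ≡ 30 (mod 43) since 33·30 = 990 ≡ 1, so λ ≡ 6·30 ≡ 8.
  x = λ² - 5 - 5 = 64 - 10 ≡ 11; y = λ·(5 - 11) - 38 ≡ 0. → (11, 0)
3Q: (11, 0) + (5, 38). λ = (38 - 0)/(5 - 11) ≡ 38/37 mod 43. 37⁻¹ ≡ 7 (mod 43), so λ ≡ 8.
  x = λ² - 11 - 5 = 64 - 16 ≡ 5; y = λ·(11 - 5) - 0 ≡ 5. → (5, 5)
4Q: (5, 5) + (5, 38): same x and y₁ ≡ -y₂, so the sum is ∞.
5Q: ∞ + (5, 38) = (5, 38) (identity).
6Q: tangent at (5, 38): λ = (3·5² + 17)/(2·38) ≡ 6/33. 33⁻¹ ≡ 30 (mod 43), so λ ≡ 6·30 ≡ 8.
  x = λ² - 5 - 5 = 64 - 10 ≡ 11; y = λ·(5 - 11) - 38 ≡ 0. → (11, 0)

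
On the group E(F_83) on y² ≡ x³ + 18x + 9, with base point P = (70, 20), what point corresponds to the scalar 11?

Repeated addition: build up to 11P.
2P: tangent at (70, 20): λ = (3·70² + 18)/(2·20) ≡ 27/40. 40⁻¹ ≡ 27 (mod 83) since 40·27 = 1080 ≡ 1, so λ ≡ 27·27 ≡ 65.
  x = λ² - 70 - 70 = 4225 - 140 ≡ 18; y = λ·(70 - 18) - 20 ≡ 40. → (18, 40)
3P: (18, 40) + (70, 20). λ = (20 - 40)/(70 - 18) ≡ 63/52 mod 83. 52⁻¹ ≡ 8 (mod 83), so λ ≡ 6.
  x = λ² - 18 - 70 = 36 - 88 ≡ 31; y = λ·(18 - 31) - 40 ≡ 48. → (31, 48)
4P: (31, 48) + (70, 20). λ = (20 - 48)/(70 - 31) ≡ 55/39 mod 83. 39⁻¹ ≡ 66 (mod 83) since 39·66 = 2574 ≡ 1, so λ ≡ 61.
  x = λ² - 31 - 70 = 3721 - 101 ≡ 51; y = λ·(31 - 51) - 48 ≡ 60. → (51, 60)
5P: (51, 60) + (70, 20). λ = (20 - 60)/(70 - 51) ≡ 43/19 mod 83. 19⁻¹ ≡ 35 (mod 83) since 19·35 = 665 ≡ 1, so λ ≡ 11.
  x = λ² - 51 - 70 = 121 - 121 ≡ 0; y = λ·(51 - 0) - 60 ≡ 3. → (0, 3)
6P: (0, 3) + (70, 20). λ = (20 - 3)/(70 - 0) ≡ 17/70 mod 83. 70⁻¹ ≡ 51 (mod 83) since 70·51 = 3570 ≡ 1, so λ ≡ 37.
  x = λ² - 0 - 70 = 1369 - 70 ≡ 54; y = λ·(0 - 54) - 3 ≡ 74. → (54, 74)
7P: (54, 74) + (70, 20). λ = (20 - 74)/(70 - 54) ≡ 29/16 mod 83. 16⁻¹ ≡ 26 (mod 83) since 16·26 = 416 ≡ 1, so λ ≡ 7.
  x = λ² - 54 - 70 = 49 - 124 ≡ 8; y = λ·(54 - 8) - 74 ≡ 82. → (8, 82)
8P: (8, 82) + (70, 20). λ = (20 - 82)/(70 - 8) ≡ 21/62 mod 83. 62⁻¹ ≡ 79 (mod 83), so λ ≡ 82.
  x = λ² - 8 - 70 = 6724 - 78 ≡ 6; y = λ·(8 - 6) - 82 ≡ 82. → (6, 82)
9P: (6, 82) + (70, 20). λ = (20 - 82)/(70 - 6) ≡ 21/64 mod 83. 64⁻¹ ≡ 48 (mod 83), so λ ≡ 12.
  x = λ² - 6 - 70 = 144 - 76 ≡ 68; y = λ·(6 - 68) - 82 ≡ 4. → (68, 4)
10P: (68, 4) + (70, 20). λ = (20 - 4)/(70 - 68) ≡ 16/2 mod 83. 2⁻¹ ≡ 42 (mod 83) since 2·42 = 84 ≡ 1, so λ ≡ 8.
  x = λ² - 68 - 70 = 64 - 138 ≡ 9; y = λ·(68 - 9) - 4 ≡ 53. → (9, 53)
11P: (9, 53) + (70, 20). λ = (20 - 53)/(70 - 9) ≡ 50/61 mod 83. 61⁻¹ ≡ 49 (mod 83), so λ ≡ 43.
  x = λ² - 9 - 70 = 1849 - 79 ≡ 27; y = λ·(9 - 27) - 53 ≡ 3. → (27, 3)

(27, 3)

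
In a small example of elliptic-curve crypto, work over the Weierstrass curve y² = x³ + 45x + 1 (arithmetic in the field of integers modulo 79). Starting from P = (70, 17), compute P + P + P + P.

Repeated addition: build up to 4P.
2P: tangent at (70, 17): λ = (3·70² + 45)/(2·17) ≡ 51/34. 34⁻¹ ≡ 7 (mod 79) since 34·7 = 238 ≡ 1, so λ ≡ 51·7 ≡ 41.
  x = λ² - 70 - 70 = 1681 - 140 ≡ 40; y = λ·(70 - 40) - 17 ≡ 28. → (40, 28)
3P: (40, 28) + (70, 17). λ = (17 - 28)/(70 - 40) ≡ 68/30 mod 79. 30⁻¹ ≡ 29 (mod 79) since 30·29 = 870 ≡ 1, so λ ≡ 76.
  x = λ² - 40 - 70 = 5776 - 110 ≡ 57; y = λ·(40 - 57) - 28 ≡ 23. → (57, 23)
4P: (57, 23) + (70, 17). λ = (17 - 23)/(70 - 57) ≡ 73/13 mod 79. 13⁻¹ ≡ 73 (mod 79), so λ ≡ 36.
  x = λ² - 57 - 70 = 1296 - 127 ≡ 63; y = λ·(57 - 63) - 23 ≡ 77. → (63, 77)

(63, 77)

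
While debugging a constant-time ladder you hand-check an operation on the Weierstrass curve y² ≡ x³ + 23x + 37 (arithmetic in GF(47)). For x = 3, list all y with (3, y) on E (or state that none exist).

none

x³ + 23x + 37 = 133 ≡ 39 (mod 47).
39 is a non-residue mod 47; no y exists.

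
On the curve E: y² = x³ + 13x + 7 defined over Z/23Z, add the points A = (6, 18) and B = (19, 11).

(7, 2)

(6, 18) + (19, 11). λ = (11 - 18)/(19 - 6) ≡ 16/13 mod 23. 13⁻¹ ≡ 16 (mod 23) since 13·16 = 208 ≡ 1, so λ ≡ 3.
  x = λ² - 6 - 19 = 9 - 25 ≡ 7; y = λ·(6 - 7) - 18 ≡ 2. → (7, 2)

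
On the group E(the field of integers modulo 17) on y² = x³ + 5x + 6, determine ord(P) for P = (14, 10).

3

2P: tangent at (14, 10): λ = (3·14² + 5)/(2·10) ≡ 15/3. 3⁻¹ ≡ 6 (mod 17), so λ ≡ 15·6 ≡ 5.
  x = λ² - 14 - 14 = 25 - 28 ≡ 14; y = λ·(14 - 14) - 10 ≡ 7. → (14, 7)
3P: (14, 7) + (14, 10): same x and y₁ ≡ -y₂, so the sum is ∞.
3P = ∞, so the order is 3.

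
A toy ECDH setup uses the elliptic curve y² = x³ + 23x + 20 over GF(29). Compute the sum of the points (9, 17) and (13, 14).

(13, 15)

(9, 17) + (13, 14). λ = (14 - 17)/(13 - 9) ≡ 26/4 mod 29. 4⁻¹ ≡ 22 (mod 29) since 4·22 = 88 ≡ 1, so λ ≡ 21.
  x = λ² - 9 - 13 = 441 - 22 ≡ 13; y = λ·(9 - 13) - 17 ≡ 15. → (13, 15)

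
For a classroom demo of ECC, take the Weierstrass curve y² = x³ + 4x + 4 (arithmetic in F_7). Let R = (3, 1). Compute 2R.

tangent at (3, 1): λ = (3·3² + 4)/(2·1) ≡ 3/2. 2⁻¹ ≡ 4 (mod 7), so λ ≡ 3·4 ≡ 5.
  x = λ² - 3 - 3 = 25 - 6 ≡ 5; y = λ·(3 - 5) - 1 ≡ 3. → (5, 3)

(5, 3)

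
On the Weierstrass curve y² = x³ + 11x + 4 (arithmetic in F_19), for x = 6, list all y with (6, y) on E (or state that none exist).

1, 18

x³ + 11x + 4 = 286 ≡ 1 (mod 19).
Square roots of 1 mod 19: 1 and 18 (since 1² = 1 ≡ 1).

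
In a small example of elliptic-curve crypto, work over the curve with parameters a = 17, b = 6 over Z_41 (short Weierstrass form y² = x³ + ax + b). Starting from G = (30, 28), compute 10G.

Double-and-add on 10 = (1010)₂. Start with G = (30, 28) for the leading 1-bit.
double: tangent at (30, 28): λ = (3·30² + 17)/(2·28) ≡ 11/15. 15⁻¹ ≡ 11 (mod 41), so λ ≡ 11·11 ≡ 39.
  x = λ² - 30 - 30 = 1521 - 60 ≡ 26; y = λ·(30 - 26) - 28 ≡ 5. → (26, 5)
double: tangent at (26, 5): λ = (3·26² + 17)/(2·5) ≡ 36/10. 10⁻¹ ≡ 37 (mod 41) since 10·37 = 370 ≡ 1, so λ ≡ 36·37 ≡ 20.
  x = λ² - 26 - 26 = 400 - 52 ≡ 20; y = λ·(26 - 20) - 5 ≡ 33. → (20, 33)
add G: (20, 33) + (30, 28). λ = (28 - 33)/(30 - 20) ≡ 36/10 mod 41. 10⁻¹ ≡ 37 (mod 41), so λ ≡ 20.
  x = λ² - 20 - 30 = 400 - 50 ≡ 22; y = λ·(20 - 22) - 33 ≡ 9. → (22, 9)
double: tangent at (22, 9): λ = (3·22² + 17)/(2·9) ≡ 34/18. 18⁻¹ ≡ 16 (mod 41), so λ ≡ 34·16 ≡ 11.
  x = λ² - 22 - 22 = 121 - 44 ≡ 36; y = λ·(22 - 36) - 9 ≡ 1. → (36, 1)

(36, 1)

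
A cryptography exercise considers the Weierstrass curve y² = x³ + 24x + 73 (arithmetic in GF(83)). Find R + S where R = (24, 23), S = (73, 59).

(24, 23) + (73, 59). λ = (59 - 23)/(73 - 24) ≡ 36/49 mod 83. 49⁻¹ ≡ 61 (mod 83), so λ ≡ 38.
  x = λ² - 24 - 73 = 1444 - 97 ≡ 19; y = λ·(24 - 19) - 23 ≡ 1. → (19, 1)

(19, 1)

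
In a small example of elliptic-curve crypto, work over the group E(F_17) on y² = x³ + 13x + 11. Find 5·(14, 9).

Write G = (14, 9).
Double-and-add on 5 = (101)₂. Start with G = (14, 9) for the leading 1-bit.
double: tangent at (14, 9): λ = (3·14² + 13)/(2·9) ≡ 6/1. 1⁻¹ ≡ 1 (mod 17), so λ ≡ 6·1 ≡ 6.
  x = λ² - 14 - 14 = 36 - 28 ≡ 8; y = λ·(14 - 8) - 9 ≡ 10. → (8, 10)
double: tangent at (8, 10): λ = (3·8² + 13)/(2·10) ≡ 1/3. 3⁻¹ ≡ 6 (mod 17), so λ ≡ 1·6 ≡ 6.
  x = λ² - 8 - 8 = 36 - 16 ≡ 3; y = λ·(8 - 3) - 10 ≡ 3. → (3, 3)
add G: (3, 3) + (14, 9). λ = (9 - 3)/(14 - 3) ≡ 6/11 mod 17. 11⁻¹ ≡ 14 (mod 17) since 11·14 = 154 ≡ 1, so λ ≡ 16.
  x = λ² - 3 - 14 = 256 - 17 ≡ 1; y = λ·(3 - 1) - 3 ≡ 12. → (1, 12)

(1, 12)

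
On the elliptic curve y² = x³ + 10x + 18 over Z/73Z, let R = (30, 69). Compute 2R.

(4, 66)

tangent at (30, 69): λ = (3·30² + 10)/(2·69) ≡ 9/65. 65⁻¹ ≡ 9 (mod 73) since 65·9 = 585 ≡ 1, so λ ≡ 9·9 ≡ 8.
  x = λ² - 30 - 30 = 64 - 60 ≡ 4; y = λ·(30 - 4) - 69 ≡ 66. → (4, 66)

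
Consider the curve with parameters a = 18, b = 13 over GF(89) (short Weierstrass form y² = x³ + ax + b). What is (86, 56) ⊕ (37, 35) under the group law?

(86, 56) + (37, 35). λ = (35 - 56)/(37 - 86) ≡ 68/40 mod 89. 40⁻¹ ≡ 69 (mod 89), so λ ≡ 64.
  x = λ² - 86 - 37 = 4096 - 123 ≡ 57; y = λ·(86 - 57) - 56 ≡ 20. → (57, 20)

(57, 20)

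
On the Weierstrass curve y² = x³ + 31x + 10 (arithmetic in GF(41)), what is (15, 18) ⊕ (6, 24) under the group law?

(25, 16)

(15, 18) + (6, 24). λ = (24 - 18)/(6 - 15) ≡ 6/32 mod 41. 32⁻¹ ≡ 9 (mod 41), so λ ≡ 13.
  x = λ² - 15 - 6 = 169 - 21 ≡ 25; y = λ·(15 - 25) - 18 ≡ 16. → (25, 16)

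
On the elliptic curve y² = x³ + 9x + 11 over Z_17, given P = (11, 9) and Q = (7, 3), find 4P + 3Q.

First 4P:
Repeated addition: build up to 4P.
2P: tangent at (11, 9): λ = (3·11² + 9)/(2·9) ≡ 15/1. 1⁻¹ ≡ 1 (mod 17), so λ ≡ 15·1 ≡ 15.
  x = λ² - 11 - 11 = 225 - 22 ≡ 16; y = λ·(11 - 16) - 9 ≡ 1. → (16, 1)
3P: (16, 1) + (11, 9). λ = (9 - 1)/(11 - 16) ≡ 8/12 mod 17. 12⁻¹ ≡ 10 (mod 17), so λ ≡ 12.
  x = λ² - 16 - 11 = 144 - 27 ≡ 15; y = λ·(16 - 15) - 1 ≡ 11. → (15, 11)
4P: (15, 11) + (11, 9). λ = (9 - 11)/(11 - 15) ≡ 15/13 mod 17. 13⁻¹ ≡ 4 (mod 17) since 13·4 = 52 ≡ 1, so λ ≡ 9.
  x = λ² - 15 - 11 = 81 - 26 ≡ 4; y = λ·(15 - 4) - 11 ≡ 3. → (4, 3)
4P = (4, 3).
Next 3Q:
Repeated addition: build up to 3Q.
2Q: tangent at (7, 3): λ = (3·7² + 9)/(2·3) ≡ 3/6. 6⁻¹ ≡ 3 (mod 17), so λ ≡ 3·3 ≡ 9.
  x = λ² - 7 - 7 = 81 - 14 ≡ 16; y = λ·(7 - 16) - 3 ≡ 1. → (16, 1)
3Q: (16, 1) + (7, 3). λ = (3 - 1)/(7 - 16) ≡ 2/8 mod 17. 8⁻¹ ≡ 15 (mod 17) since 8·15 = 120 ≡ 1, so λ ≡ 13.
  x = λ² - 16 - 7 = 169 - 23 ≡ 10; y = λ·(16 - 10) - 1 ≡ 9. → (10, 9)
3Q = (10, 9).
Finally 4P + 3Q:
(4, 3) + (10, 9). λ = (9 - 3)/(10 - 4) ≡ 6/6 mod 17. 6⁻¹ ≡ 3 (mod 17), so λ ≡ 1.
  x = λ² - 4 - 10 = 1 - 14 ≡ 4; y = λ·(4 - 4) - 3 ≡ 14. → (4, 14)

(4, 14)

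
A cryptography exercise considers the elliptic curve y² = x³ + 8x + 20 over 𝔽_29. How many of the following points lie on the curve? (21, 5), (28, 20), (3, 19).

(21, 5): 5² ≡ 25, rhs ≡ 24 → off.
(28, 20): 20² ≡ 23, rhs ≡ 11 → off.
(3, 19): 19² ≡ 13, rhs ≡ 13 → on.

1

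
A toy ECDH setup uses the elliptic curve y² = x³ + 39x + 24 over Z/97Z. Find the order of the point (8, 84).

2P: tangent at (8, 84): λ = (3·8² + 39)/(2·84) ≡ 37/71. 71⁻¹ ≡ 41 (mod 97) since 71·41 = 2911 ≡ 1, so λ ≡ 37·41 ≡ 62.
  x = λ² - 8 - 8 = 3844 - 16 ≡ 45; y = λ·(8 - 45) - 84 ≡ 47. → (45, 47)
3P: (45, 47) + (8, 84). λ = (84 - 47)/(8 - 45) ≡ 37/60 mod 97. 60⁻¹ ≡ 76 (mod 97), so λ ≡ 96.
  x = λ² - 45 - 8 = 9216 - 53 ≡ 45; y = λ·(45 - 45) - 47 ≡ 50. → (45, 50)
4P: (45, 50) + (8, 84). λ = (84 - 50)/(8 - 45) ≡ 34/60 mod 97. 60⁻¹ ≡ 76 (mod 97) since 60·76 = 4560 ≡ 1, so λ ≡ 62.
  x = λ² - 45 - 8 = 3844 - 53 ≡ 8; y = λ·(45 - 8) - 50 ≡ 13. → (8, 13)
5P: (8, 13) + (8, 84): same x and y₁ ≡ -y₂, so the sum is ∞.
5P = ∞, so the order is 5.

5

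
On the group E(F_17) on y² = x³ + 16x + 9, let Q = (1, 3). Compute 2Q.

tangent at (1, 3): λ = (3·1² + 16)/(2·3) ≡ 2/6. 6⁻¹ ≡ 3 (mod 17), so λ ≡ 2·3 ≡ 6.
  x = λ² - 1 - 1 = 36 - 2 ≡ 0; y = λ·(1 - 0) - 3 ≡ 3. → (0, 3)

(0, 3)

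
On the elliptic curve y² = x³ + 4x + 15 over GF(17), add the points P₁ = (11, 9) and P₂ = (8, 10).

(0, 10)

(11, 9) + (8, 10). λ = (10 - 9)/(8 - 11) ≡ 1/14 mod 17. 14⁻¹ ≡ 11 (mod 17) since 14·11 = 154 ≡ 1, so λ ≡ 11.
  x = λ² - 11 - 8 = 121 - 19 ≡ 0; y = λ·(11 - 0) - 9 ≡ 10. → (0, 10)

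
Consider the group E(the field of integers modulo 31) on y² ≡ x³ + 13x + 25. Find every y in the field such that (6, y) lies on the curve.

x³ + 13x + 25 = 319 ≡ 9 (mod 31).
Square roots of 9 mod 31: 3 and 28 (since 3² = 9 ≡ 9).

3, 28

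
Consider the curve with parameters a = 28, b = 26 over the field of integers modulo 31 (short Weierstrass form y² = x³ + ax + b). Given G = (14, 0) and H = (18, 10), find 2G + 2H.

First 2G:
Repeated addition: build up to 2G.
2G: (14, 0) + (14, 0): same x and y₁ ≡ -y₂, so the sum is O.
2G = O.
Next 2H:
Repeated addition: build up to 2H.
2H: tangent at (18, 10): λ = (3·18² + 28)/(2·10) ≡ 8/20. 20⁻¹ ≡ 14 (mod 31), so λ ≡ 8·14 ≡ 19.
  x = λ² - 18 - 18 = 361 - 36 ≡ 15; y = λ·(18 - 15) - 10 ≡ 16. → (15, 16)
2H = (15, 16).
Finally 2G + 2H:
O + (15, 16) = (15, 16) (identity).

(15, 16)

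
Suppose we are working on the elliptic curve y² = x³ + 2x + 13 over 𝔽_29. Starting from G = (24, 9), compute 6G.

Double-and-add on 6 = (110)₂. Start with G = (24, 9) for the leading 1-bit.
double: tangent at (24, 9): λ = (3·24² + 2)/(2·9) ≡ 19/18. 18⁻¹ ≡ 21 (mod 29), so λ ≡ 19·21 ≡ 22.
  x = λ² - 24 - 24 = 484 - 48 ≡ 1; y = λ·(24 - 1) - 9 ≡ 4. → (1, 4)
add G: (1, 4) + (24, 9). λ = (9 - 4)/(24 - 1) ≡ 5/23 mod 29. 23⁻¹ ≡ 24 (mod 29), so λ ≡ 4.
  x = λ² - 1 - 24 = 16 - 25 ≡ 20; y = λ·(1 - 20) - 4 ≡ 7. → (20, 7)
double: tangent at (20, 7): λ = (3·20² + 2)/(2·7) ≡ 13/14. 14⁻¹ ≡ 27 (mod 29) since 14·27 = 378 ≡ 1, so λ ≡ 13·27 ≡ 3.
  x = λ² - 20 - 20 = 9 - 40 ≡ 27; y = λ·(20 - 27) - 7 ≡ 1. → (27, 1)

(27, 1)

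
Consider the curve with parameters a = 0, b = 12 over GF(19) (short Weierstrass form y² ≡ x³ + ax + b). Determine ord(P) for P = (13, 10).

2P: tangent at (13, 10): λ = (3·13² + 0)/(2·10) ≡ 13/1. 1⁻¹ ≡ 1 (mod 19) since 1·1 = 1 ≡ 1, so λ ≡ 13·1 ≡ 13.
  x = λ² - 13 - 13 = 169 - 26 ≡ 10; y = λ·(13 - 10) - 10 ≡ 10. → (10, 10)
3P: (10, 10) + (13, 10). λ = (10 - 10)/(13 - 10) ≡ 0/3 mod 19. 3⁻¹ ≡ 13 (mod 19), so λ ≡ 0.
  x = λ² - 10 - 13 = 0 - 23 ≡ 15; y = λ·(10 - 15) - 10 ≡ 9. → (15, 9)
4P: (15, 9) + (13, 10). λ = (10 - 9)/(13 - 15) ≡ 1/17 mod 19. 17⁻¹ ≡ 9 (mod 19), so λ ≡ 9.
  x = λ² - 15 - 13 = 81 - 28 ≡ 15; y = λ·(15 - 15) - 9 ≡ 10. → (15, 10)
5P: (15, 10) + (13, 10). λ = (10 - 10)/(13 - 15) ≡ 0/17 mod 19. 17⁻¹ ≡ 9 (mod 19) since 17·9 = 153 ≡ 1, so λ ≡ 0.
  x = λ² - 15 - 13 = 0 - 28 ≡ 10; y = λ·(15 - 10) - 10 ≡ 9. → (10, 9)
6P: (10, 9) + (13, 10). λ = (10 - 9)/(13 - 10) ≡ 1/3 mod 19. 3⁻¹ ≡ 13 (mod 19) since 3·13 = 39 ≡ 1, so λ ≡ 13.
  x = λ² - 10 - 13 = 169 - 23 ≡ 13; y = λ·(10 - 13) - 9 ≡ 9. → (13, 9)
7P: (13, 9) + (13, 10): same x and y₁ ≡ -y₂, so the sum is ∞.
7P = ∞, so the order is 7.

7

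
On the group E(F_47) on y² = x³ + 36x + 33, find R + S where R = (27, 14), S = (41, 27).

(6, 29)

(27, 14) + (41, 27). λ = (27 - 14)/(41 - 27) ≡ 13/14 mod 47. 14⁻¹ ≡ 37 (mod 47), so λ ≡ 11.
  x = λ² - 27 - 41 = 121 - 68 ≡ 6; y = λ·(27 - 6) - 14 ≡ 29. → (6, 29)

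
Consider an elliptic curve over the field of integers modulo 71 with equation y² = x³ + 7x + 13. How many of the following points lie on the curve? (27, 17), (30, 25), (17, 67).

(27, 17): 17² ≡ 5, rhs ≡ 5 → on.
(30, 25): 25² ≡ 57, rhs ≡ 30 → off.
(17, 67): 67² ≡ 16, rhs ≡ 4 → off.

1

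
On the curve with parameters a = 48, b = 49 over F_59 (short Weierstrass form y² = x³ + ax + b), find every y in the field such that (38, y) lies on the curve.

x³ + 48x + 49 = 56745 ≡ 46 (mod 59).
Square roots of 46 mod 59: 20 and 39 (since 20² = 400 ≡ 46).

20, 39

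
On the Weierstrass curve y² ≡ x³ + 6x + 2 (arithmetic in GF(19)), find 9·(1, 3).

Write G = (1, 3).
Repeated addition: build up to 9G.
2G: tangent at (1, 3): λ = (3·1² + 6)/(2·3) ≡ 9/6. 6⁻¹ ≡ 16 (mod 19), so λ ≡ 9·16 ≡ 11.
  x = λ² - 1 - 1 = 121 - 2 ≡ 5; y = λ·(1 - 5) - 3 ≡ 10. → (5, 10)
3G: (5, 10) + (1, 3). λ = (3 - 10)/(1 - 5) ≡ 12/15 mod 19. 15⁻¹ ≡ 14 (mod 19), so λ ≡ 16.
  x = λ² - 5 - 1 = 256 - 6 ≡ 3; y = λ·(5 - 3) - 10 ≡ 3. → (3, 3)
4G: (3, 3) + (1, 3). λ = (3 - 3)/(1 - 3) ≡ 0/17 mod 19. 17⁻¹ ≡ 9 (mod 19) since 17·9 = 153 ≡ 1, so λ ≡ 0.
  x = λ² - 3 - 1 = 0 - 4 ≡ 15; y = λ·(3 - 15) - 3 ≡ 16. → (15, 16)
5G: (15, 16) + (1, 3). λ = (3 - 16)/(1 - 15) ≡ 6/5 mod 19. 5⁻¹ ≡ 4 (mod 19) since 5·4 = 20 ≡ 1, so λ ≡ 5.
  x = λ² - 15 - 1 = 25 - 16 ≡ 9; y = λ·(15 - 9) - 16 ≡ 14. → (9, 14)
6G: (9, 14) + (1, 3). λ = (3 - 14)/(1 - 9) ≡ 8/11 mod 19. 11⁻¹ ≡ 7 (mod 19), so λ ≡ 18.
  x = λ² - 9 - 1 = 324 - 10 ≡ 10; y = λ·(9 - 10) - 14 ≡ 6. → (10, 6)
7G: (10, 6) + (1, 3). λ = (3 - 6)/(1 - 10) ≡ 16/10 mod 19. 10⁻¹ ≡ 2 (mod 19) since 10·2 = 20 ≡ 1, so λ ≡ 13.
  x = λ² - 10 - 1 = 169 - 11 ≡ 6; y = λ·(10 - 6) - 6 ≡ 8. → (6, 8)
8G: (6, 8) + (1, 3). λ = (3 - 8)/(1 - 6) ≡ 14/14 mod 19. 14⁻¹ ≡ 15 (mod 19) since 14·15 = 210 ≡ 1, so λ ≡ 1.
  x = λ² - 6 - 1 = 1 - 7 ≡ 13; y = λ·(6 - 13) - 8 ≡ 4. → (13, 4)
9G: (13, 4) + (1, 3). λ = (3 - 4)/(1 - 13) ≡ 18/7 mod 19. 7⁻¹ ≡ 11 (mod 19), so λ ≡ 8.
  x = λ² - 13 - 1 = 64 - 14 ≡ 12; y = λ·(13 - 12) - 4 ≡ 4. → (12, 4)

(12, 4)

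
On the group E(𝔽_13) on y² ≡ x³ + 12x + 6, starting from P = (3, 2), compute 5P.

(5, 10)

Repeated addition: build up to 5P.
2P: tangent at (3, 2): λ = (3·3² + 12)/(2·2) ≡ 0/4. 4⁻¹ ≡ 10 (mod 13), so λ ≡ 0·10 ≡ 0.
  x = λ² - 3 - 3 = 0 - 6 ≡ 7; y = λ·(3 - 7) - 2 ≡ 11. → (7, 11)
3P: (7, 11) + (3, 2). λ = (2 - 11)/(3 - 7) ≡ 4/9 mod 13. 9⁻¹ ≡ 3 (mod 13) since 9·3 = 27 ≡ 1, so λ ≡ 12.
  x = λ² - 7 - 3 = 144 - 10 ≡ 4; y = λ·(7 - 4) - 11 ≡ 12. → (4, 12)
4P: (4, 12) + (3, 2). λ = (2 - 12)/(3 - 4) ≡ 3/12 mod 13. 12⁻¹ ≡ 12 (mod 13) since 12·12 = 144 ≡ 1, so λ ≡ 10.
  x = λ² - 4 - 3 = 100 - 7 ≡ 2; y = λ·(4 - 2) - 12 ≡ 8. → (2, 8)
5P: (2, 8) + (3, 2). λ = (2 - 8)/(3 - 2) ≡ 7/1 mod 13. 1⁻¹ ≡ 1 (mod 13) since 1·1 = 1 ≡ 1, so λ ≡ 7.
  x = λ² - 2 - 3 = 49 - 5 ≡ 5; y = λ·(2 - 5) - 8 ≡ 10. → (5, 10)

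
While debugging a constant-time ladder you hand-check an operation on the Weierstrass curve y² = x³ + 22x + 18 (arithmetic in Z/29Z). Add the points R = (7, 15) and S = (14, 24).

(28, 16)

(7, 15) + (14, 24). λ = (24 - 15)/(14 - 7) ≡ 9/7 mod 29. 7⁻¹ ≡ 25 (mod 29) since 7·25 = 175 ≡ 1, so λ ≡ 22.
  x = λ² - 7 - 14 = 484 - 21 ≡ 28; y = λ·(7 - 28) - 15 ≡ 16. → (28, 16)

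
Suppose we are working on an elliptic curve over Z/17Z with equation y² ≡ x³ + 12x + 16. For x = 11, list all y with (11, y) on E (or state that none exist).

x³ + 12x + 16 = 1479 ≡ 0 (mod 17).
Only y = 0 satisfies y² ≡ 0.

0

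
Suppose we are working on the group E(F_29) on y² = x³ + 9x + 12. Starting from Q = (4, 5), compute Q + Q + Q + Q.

(26, 4)

Double-and-add on 4 = (100)₂. Start with Q = (4, 5) for the leading 1-bit.
double: tangent at (4, 5): λ = (3·4² + 9)/(2·5) ≡ 28/10. 10⁻¹ ≡ 3 (mod 29), so λ ≡ 28·3 ≡ 26.
  x = λ² - 4 - 4 = 676 - 8 ≡ 1; y = λ·(4 - 1) - 5 ≡ 15. → (1, 15)
double: tangent at (1, 15): λ = (3·1² + 9)/(2·15) ≡ 12/1. 1⁻¹ ≡ 1 (mod 29) since 1·1 = 1 ≡ 1, so λ ≡ 12·1 ≡ 12.
  x = λ² - 1 - 1 = 144 - 2 ≡ 26; y = λ·(1 - 26) - 15 ≡ 4. → (26, 4)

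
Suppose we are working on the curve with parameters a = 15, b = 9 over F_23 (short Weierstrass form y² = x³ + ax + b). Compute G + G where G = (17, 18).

(20, 12)

tangent at (17, 18): λ = (3·17² + 15)/(2·18) ≡ 8/13. 13⁻¹ ≡ 16 (mod 23), so λ ≡ 8·16 ≡ 13.
  x = λ² - 17 - 17 = 169 - 34 ≡ 20; y = λ·(17 - 20) - 18 ≡ 12. → (20, 12)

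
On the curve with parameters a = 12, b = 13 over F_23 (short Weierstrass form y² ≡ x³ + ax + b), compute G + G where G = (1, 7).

tangent at (1, 7): λ = (3·1² + 12)/(2·7) ≡ 15/14. 14⁻¹ ≡ 5 (mod 23) since 14·5 = 70 ≡ 1, so λ ≡ 15·5 ≡ 6.
  x = λ² - 1 - 1 = 36 - 2 ≡ 11; y = λ·(1 - 11) - 7 ≡ 2. → (11, 2)

(11, 2)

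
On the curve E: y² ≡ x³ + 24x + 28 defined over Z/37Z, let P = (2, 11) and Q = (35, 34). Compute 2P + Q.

First 2P:
Repeated addition: build up to 2P.
2P: tangent at (2, 11): λ = (3·2² + 24)/(2·11) ≡ 36/22. 22⁻¹ ≡ 32 (mod 37), so λ ≡ 36·32 ≡ 5.
  x = λ² - 2 - 2 = 25 - 4 ≡ 21; y = λ·(2 - 21) - 11 ≡ 5. → (21, 5)
2P = (21, 5).
Finally 2P + Q:
(21, 5) + (35, 34). λ = (34 - 5)/(35 - 21) ≡ 29/14 mod 37. 14⁻¹ ≡ 8 (mod 37) since 14·8 = 112 ≡ 1, so λ ≡ 10.
  x = λ² - 21 - 35 = 100 - 56 ≡ 7; y = λ·(21 - 7) - 5 ≡ 24. → (7, 24)

(7, 24)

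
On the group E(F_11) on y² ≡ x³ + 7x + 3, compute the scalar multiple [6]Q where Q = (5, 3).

Repeated addition: build up to 6Q.
2Q: tangent at (5, 3): λ = (3·5² + 7)/(2·3) ≡ 5/6. 6⁻¹ ≡ 2 (mod 11), so λ ≡ 5·2 ≡ 10.
  x = λ² - 5 - 5 = 100 - 10 ≡ 2; y = λ·(5 - 2) - 3 ≡ 5. → (2, 5)
3Q: (2, 5) + (5, 3). λ = (3 - 5)/(5 - 2) ≡ 9/3 mod 11. 3⁻¹ ≡ 4 (mod 11) since 3·4 = 12 ≡ 1, so λ ≡ 3.
  x = λ² - 2 - 5 = 9 - 7 ≡ 2; y = λ·(2 - 2) - 5 ≡ 6. → (2, 6)
4Q: (2, 6) + (5, 3). λ = (3 - 6)/(5 - 2) ≡ 8/3 mod 11. 3⁻¹ ≡ 4 (mod 11), so λ ≡ 10.
  x = λ² - 2 - 5 = 100 - 7 ≡ 5; y = λ·(2 - 5) - 6 ≡ 8. → (5, 8)
5Q: (5, 8) + (5, 3): same x and y₁ ≡ -y₂, so the sum is the point at infinity.
6Q: the point at infinity + (5, 3) = (5, 3) (identity).

(5, 3)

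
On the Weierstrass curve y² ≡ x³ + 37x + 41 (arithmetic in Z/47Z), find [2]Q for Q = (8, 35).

tangent at (8, 35): λ = (3·8² + 37)/(2·35) ≡ 41/23. 23⁻¹ ≡ 45 (mod 47) since 23·45 = 1035 ≡ 1, so λ ≡ 41·45 ≡ 12.
  x = λ² - 8 - 8 = 144 - 16 ≡ 34; y = λ·(8 - 34) - 35 ≡ 29. → (34, 29)

(34, 29)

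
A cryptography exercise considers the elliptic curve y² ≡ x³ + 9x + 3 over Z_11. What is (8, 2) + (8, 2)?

(10, 2)

tangent at (8, 2): λ = (3·8² + 9)/(2·2) ≡ 3/4. 4⁻¹ ≡ 3 (mod 11), so λ ≡ 3·3 ≡ 9.
  x = λ² - 8 - 8 = 81 - 16 ≡ 10; y = λ·(8 - 10) - 2 ≡ 2. → (10, 2)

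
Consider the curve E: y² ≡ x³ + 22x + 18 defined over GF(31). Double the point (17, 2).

(11, 14)

tangent at (17, 2): λ = (3·17² + 22)/(2·2) ≡ 21/4. 4⁻¹ ≡ 8 (mod 31), so λ ≡ 21·8 ≡ 13.
  x = λ² - 17 - 17 = 169 - 34 ≡ 11; y = λ·(17 - 11) - 2 ≡ 14. → (11, 14)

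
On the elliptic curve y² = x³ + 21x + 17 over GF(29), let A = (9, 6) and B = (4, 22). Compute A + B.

(10, 3)

(9, 6) + (4, 22). λ = (22 - 6)/(4 - 9) ≡ 16/24 mod 29. 24⁻¹ ≡ 23 (mod 29), so λ ≡ 20.
  x = λ² - 9 - 4 = 400 - 13 ≡ 10; y = λ·(9 - 10) - 6 ≡ 3. → (10, 3)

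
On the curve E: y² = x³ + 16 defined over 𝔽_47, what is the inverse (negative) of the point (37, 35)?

-(37, 35) = (37, -35 mod 47) = (37, 12).

(37, 12)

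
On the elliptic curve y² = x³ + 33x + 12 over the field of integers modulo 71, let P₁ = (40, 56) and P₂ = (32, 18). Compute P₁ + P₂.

(40, 56) + (32, 18). λ = (18 - 56)/(32 - 40) ≡ 33/63 mod 71. 63⁻¹ ≡ 62 (mod 71) since 63·62 = 3906 ≡ 1, so λ ≡ 58.
  x = λ² - 40 - 32 = 3364 - 72 ≡ 26; y = λ·(40 - 26) - 56 ≡ 46. → (26, 46)

(26, 46)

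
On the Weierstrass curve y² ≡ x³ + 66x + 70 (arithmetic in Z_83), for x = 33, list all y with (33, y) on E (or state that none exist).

x³ + 66x + 70 = 38185 ≡ 5 (mod 83).
5 is a non-residue mod 83; no y exists.

none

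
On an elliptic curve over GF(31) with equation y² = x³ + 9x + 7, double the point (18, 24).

(4, 18)

tangent at (18, 24): λ = (3·18² + 9)/(2·24) ≡ 20/17. 17⁻¹ ≡ 11 (mod 31), so λ ≡ 20·11 ≡ 3.
  x = λ² - 18 - 18 = 9 - 36 ≡ 4; y = λ·(18 - 4) - 24 ≡ 18. → (4, 18)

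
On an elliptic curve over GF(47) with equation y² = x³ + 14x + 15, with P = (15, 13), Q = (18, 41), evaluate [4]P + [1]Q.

(9, 20)

First 4P:
Double-and-add on 4 = (100)₂. Start with P = (15, 13) for the leading 1-bit.
double: tangent at (15, 13): λ = (3·15² + 14)/(2·13) ≡ 31/26. 26⁻¹ ≡ 38 (mod 47) since 26·38 = 988 ≡ 1, so λ ≡ 31·38 ≡ 3.
  x = λ² - 15 - 15 = 9 - 30 ≡ 26; y = λ·(15 - 26) - 13 ≡ 1. → (26, 1)
double: tangent at (26, 1): λ = (3·26² + 14)/(2·1) ≡ 21/2. 2⁻¹ ≡ 24 (mod 47) since 2·24 = 48 ≡ 1, so λ ≡ 21·24 ≡ 34.
  x = λ² - 26 - 26 = 1156 - 52 ≡ 23; y = λ·(26 - 23) - 1 ≡ 7. → (23, 7)
4P = (23, 7).
Finally 4P + Q:
(23, 7) + (18, 41). λ = (41 - 7)/(18 - 23) ≡ 34/42 mod 47. 42⁻¹ ≡ 28 (mod 47) since 42·28 = 1176 ≡ 1, so λ ≡ 12.
  x = λ² - 23 - 18 = 144 - 41 ≡ 9; y = λ·(23 - 9) - 7 ≡ 20. → (9, 20)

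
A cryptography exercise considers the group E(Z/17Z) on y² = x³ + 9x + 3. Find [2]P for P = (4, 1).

tangent at (4, 1): λ = (3·4² + 9)/(2·1) ≡ 6/2. 2⁻¹ ≡ 9 (mod 17), so λ ≡ 6·9 ≡ 3.
  x = λ² - 4 - 4 = 9 - 8 ≡ 1; y = λ·(4 - 1) - 1 ≡ 8. → (1, 8)

(1, 8)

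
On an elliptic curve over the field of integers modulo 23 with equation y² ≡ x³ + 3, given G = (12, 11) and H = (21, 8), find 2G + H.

(7, 22)

First 2G:
Repeated addition: build up to 2G.
2G: tangent at (12, 11): λ = (3·12² + 0)/(2·11) ≡ 18/22. 22⁻¹ ≡ 22 (mod 23), so λ ≡ 18·22 ≡ 5.
  x = λ² - 12 - 12 = 25 - 24 ≡ 1; y = λ·(12 - 1) - 11 ≡ 21. → (1, 21)
2G = (1, 21).
Finally 2G + H:
(1, 21) + (21, 8). λ = (8 - 21)/(21 - 1) ≡ 10/20 mod 23. 20⁻¹ ≡ 15 (mod 23) since 20·15 = 300 ≡ 1, so λ ≡ 12.
  x = λ² - 1 - 21 = 144 - 22 ≡ 7; y = λ·(1 - 7) - 21 ≡ 22. → (7, 22)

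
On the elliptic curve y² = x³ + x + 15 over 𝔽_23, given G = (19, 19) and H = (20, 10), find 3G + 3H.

(20, 13)

First 3G:
Repeated addition: build up to 3G.
2G: tangent at (19, 19): λ = (3·19² + 1)/(2·19) ≡ 3/15. 15⁻¹ ≡ 20 (mod 23), so λ ≡ 3·20 ≡ 14.
  x = λ² - 19 - 19 = 196 - 38 ≡ 20; y = λ·(19 - 20) - 19 ≡ 13. → (20, 13)
3G: (20, 13) + (19, 19). λ = (19 - 13)/(19 - 20) ≡ 6/22 mod 23. 22⁻¹ ≡ 22 (mod 23) since 22·22 = 484 ≡ 1, so λ ≡ 17.
  x = λ² - 20 - 19 = 289 - 39 ≡ 20; y = λ·(20 - 20) - 13 ≡ 10. → (20, 10)
3G = (20, 10).
Next 3H:
Repeated addition: build up to 3H.
2H: tangent at (20, 10): λ = (3·20² + 1)/(2·10) ≡ 5/20. 20⁻¹ ≡ 15 (mod 23) since 20·15 = 300 ≡ 1, so λ ≡ 5·15 ≡ 6.
  x = λ² - 20 - 20 = 36 - 40 ≡ 19; y = λ·(20 - 19) - 10 ≡ 19. → (19, 19)
3H: (19, 19) + (20, 10). λ = (10 - 19)/(20 - 19) ≡ 14/1 mod 23. 1⁻¹ ≡ 1 (mod 23), so λ ≡ 14.
  x = λ² - 19 - 20 = 196 - 39 ≡ 19; y = λ·(19 - 19) - 19 ≡ 4. → (19, 4)
3H = (19, 4).
Finally 3G + 3H:
(20, 10) + (19, 4). λ = (4 - 10)/(19 - 20) ≡ 17/22 mod 23. 22⁻¹ ≡ 22 (mod 23) since 22·22 = 484 ≡ 1, so λ ≡ 6.
  x = λ² - 20 - 19 = 36 - 39 ≡ 20; y = λ·(20 - 20) - 10 ≡ 13. → (20, 13)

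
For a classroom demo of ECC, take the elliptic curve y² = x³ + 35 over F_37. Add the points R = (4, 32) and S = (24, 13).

(4, 32) + (24, 13). λ = (13 - 32)/(24 - 4) ≡ 18/20 mod 37. 20⁻¹ ≡ 13 (mod 37) since 20·13 = 260 ≡ 1, so λ ≡ 12.
  x = λ² - 4 - 24 = 144 - 28 ≡ 5; y = λ·(4 - 5) - 32 ≡ 30. → (5, 30)

(5, 30)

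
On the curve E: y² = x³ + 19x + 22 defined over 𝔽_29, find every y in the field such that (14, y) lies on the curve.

4, 25

x³ + 19x + 22 = 3032 ≡ 16 (mod 29).
Square roots of 16 mod 29: 4 and 25 (since 4² = 16 ≡ 16).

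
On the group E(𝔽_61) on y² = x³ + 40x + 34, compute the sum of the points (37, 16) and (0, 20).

(37, 16) + (0, 20). λ = (20 - 16)/(0 - 37) ≡ 4/24 mod 61. 24⁻¹ ≡ 28 (mod 61) since 24·28 = 672 ≡ 1, so λ ≡ 51.
  x = λ² - 37 - 0 = 2601 - 37 ≡ 2; y = λ·(37 - 2) - 16 ≡ 0. → (2, 0)

(2, 0)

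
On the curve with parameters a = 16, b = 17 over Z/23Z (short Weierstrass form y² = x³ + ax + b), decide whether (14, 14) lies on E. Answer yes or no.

no

y² = 14² ≡ 12; x³ + 16x + 17 = 2985 ≡ 18 (mod 23). 12 ≠ 18.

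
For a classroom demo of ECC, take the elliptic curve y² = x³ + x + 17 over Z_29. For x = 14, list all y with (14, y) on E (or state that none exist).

x³ + 1x + 17 = 2775 ≡ 20 (mod 29).
Square roots of 20 mod 29: 7 and 22 (since 7² = 49 ≡ 20).

7, 22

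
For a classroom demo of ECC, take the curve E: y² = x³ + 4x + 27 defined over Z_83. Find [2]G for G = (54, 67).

tangent at (54, 67): λ = (3·54² + 4)/(2·67) ≡ 37/51. 51⁻¹ ≡ 70 (mod 83), so λ ≡ 37·70 ≡ 17.
  x = λ² - 54 - 54 = 289 - 108 ≡ 15; y = λ·(54 - 15) - 67 ≡ 15. → (15, 15)

(15, 15)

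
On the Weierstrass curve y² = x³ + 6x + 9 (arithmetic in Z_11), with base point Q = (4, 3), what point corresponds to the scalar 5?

(9, 0)

Repeated addition: build up to 5Q.
2Q: tangent at (4, 3): λ = (3·4² + 6)/(2·3) ≡ 10/6. 6⁻¹ ≡ 2 (mod 11), so λ ≡ 10·2 ≡ 9.
  x = λ² - 4 - 4 = 81 - 8 ≡ 7; y = λ·(4 - 7) - 3 ≡ 3. → (7, 3)
3Q: (7, 3) + (4, 3). λ = (3 - 3)/(4 - 7) ≡ 0/8 mod 11. 8⁻¹ ≡ 7 (mod 11), so λ ≡ 0.
  x = λ² - 7 - 4 = 0 - 11 ≡ 0; y = λ·(7 - 0) - 3 ≡ 8. → (0, 8)
4Q: (0, 8) + (4, 3). λ = (3 - 8)/(4 - 0) ≡ 6/4 mod 11. 4⁻¹ ≡ 3 (mod 11) since 4·3 = 12 ≡ 1, so λ ≡ 7.
  x = λ² - 0 - 4 = 49 - 4 ≡ 1; y = λ·(0 - 1) - 8 ≡ 7. → (1, 7)
5Q: (1, 7) + (4, 3). λ = (3 - 7)/(4 - 1) ≡ 7/3 mod 11. 3⁻¹ ≡ 4 (mod 11), so λ ≡ 6.
  x = λ² - 1 - 4 = 36 - 5 ≡ 9; y = λ·(1 - 9) - 7 ≡ 0. → (9, 0)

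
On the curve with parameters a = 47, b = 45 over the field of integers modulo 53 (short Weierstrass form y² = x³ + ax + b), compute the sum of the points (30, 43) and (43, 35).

(50, 6)

(30, 43) + (43, 35). λ = (35 - 43)/(43 - 30) ≡ 45/13 mod 53. 13⁻¹ ≡ 49 (mod 53), so λ ≡ 32.
  x = λ² - 30 - 43 = 1024 - 73 ≡ 50; y = λ·(30 - 50) - 43 ≡ 6. → (50, 6)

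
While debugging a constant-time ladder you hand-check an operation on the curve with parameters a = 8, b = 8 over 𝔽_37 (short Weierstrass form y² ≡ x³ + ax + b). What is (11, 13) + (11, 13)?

(4, 20)

tangent at (11, 13): λ = (3·11² + 8)/(2·13) ≡ 1/26. 26⁻¹ ≡ 10 (mod 37), so λ ≡ 1·10 ≡ 10.
  x = λ² - 11 - 11 = 100 - 22 ≡ 4; y = λ·(11 - 4) - 13 ≡ 20. → (4, 20)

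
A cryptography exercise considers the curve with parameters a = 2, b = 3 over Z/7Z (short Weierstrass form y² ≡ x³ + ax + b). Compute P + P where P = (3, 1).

tangent at (3, 1): λ = (3·3² + 2)/(2·1) ≡ 1/2. 2⁻¹ ≡ 4 (mod 7), so λ ≡ 1·4 ≡ 4.
  x = λ² - 3 - 3 = 16 - 6 ≡ 3; y = λ·(3 - 3) - 1 ≡ 6. → (3, 6)

(3, 6)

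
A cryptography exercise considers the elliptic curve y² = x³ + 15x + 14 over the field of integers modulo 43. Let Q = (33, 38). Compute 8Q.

Double-and-add on 8 = (1000)₂. Start with Q = (33, 38) for the leading 1-bit.
double: tangent at (33, 38): λ = (3·33² + 15)/(2·38) ≡ 14/33. 33⁻¹ ≡ 30 (mod 43), so λ ≡ 14·30 ≡ 33.
  x = λ² - 33 - 33 = 1089 - 66 ≡ 34; y = λ·(33 - 34) - 38 ≡ 15. → (34, 15)
double: tangent at (34, 15): λ = (3·34² + 15)/(2·15) ≡ 0/30. 30⁻¹ ≡ 33 (mod 43), so λ ≡ 0·33 ≡ 0.
  x = λ² - 34 - 34 = 0 - 68 ≡ 18; y = λ·(34 - 18) - 15 ≡ 28. → (18, 28)
double: tangent at (18, 28): λ = (3·18² + 15)/(2·28) ≡ 41/13. 13⁻¹ ≡ 10 (mod 43), so λ ≡ 41·10 ≡ 23.
  x = λ² - 18 - 18 = 529 - 36 ≡ 20; y = λ·(18 - 20) - 28 ≡ 12. → (20, 12)

(20, 12)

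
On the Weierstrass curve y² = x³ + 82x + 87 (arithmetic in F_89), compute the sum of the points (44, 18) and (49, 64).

(44, 18) + (49, 64). λ = (64 - 18)/(49 - 44) ≡ 46/5 mod 89. 5⁻¹ ≡ 18 (mod 89), so λ ≡ 27.
  x = λ² - 44 - 49 = 729 - 93 ≡ 13; y = λ·(44 - 13) - 18 ≡ 18. → (13, 18)

(13, 18)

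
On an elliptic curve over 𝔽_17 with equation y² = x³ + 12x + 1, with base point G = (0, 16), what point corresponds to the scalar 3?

(13, 12)

Repeated addition: build up to 3G.
2G: tangent at (0, 16): λ = (3·0² + 12)/(2·16) ≡ 12/15. 15⁻¹ ≡ 8 (mod 17), so λ ≡ 12·8 ≡ 11.
  x = λ² - 0 - 0 = 121 - 0 ≡ 2; y = λ·(0 - 2) - 16 ≡ 13. → (2, 13)
3G: (2, 13) + (0, 16). λ = (16 - 13)/(0 - 2) ≡ 3/15 mod 17. 15⁻¹ ≡ 8 (mod 17), so λ ≡ 7.
  x = λ² - 2 - 0 = 49 - 2 ≡ 13; y = λ·(2 - 13) - 13 ≡ 12. → (13, 12)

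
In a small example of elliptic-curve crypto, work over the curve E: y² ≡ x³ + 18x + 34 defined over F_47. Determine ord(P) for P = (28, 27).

2P: tangent at (28, 27): λ = (3·28² + 18)/(2·27) ≡ 20/7. 7⁻¹ ≡ 27 (mod 47), so λ ≡ 20·27 ≡ 23.
  x = λ² - 28 - 28 = 529 - 56 ≡ 3; y = λ·(28 - 3) - 27 ≡ 31. → (3, 31)
3P: (3, 31) + (28, 27). λ = (27 - 31)/(28 - 3) ≡ 43/25 mod 47. 25⁻¹ ≡ 32 (mod 47), so λ ≡ 13.
  x = λ² - 3 - 28 = 169 - 31 ≡ 44; y = λ·(3 - 44) - 31 ≡ 0. → (44, 0)
4P: (44, 0) + (28, 27). λ = (27 - 0)/(28 - 44) ≡ 27/31 mod 47. 31⁻¹ ≡ 44 (mod 47), so λ ≡ 13.
  x = λ² - 44 - 28 = 169 - 72 ≡ 3; y = λ·(44 - 3) - 0 ≡ 16. → (3, 16)
5P: (3, 16) + (28, 27). λ = (27 - 16)/(28 - 3) ≡ 11/25 mod 47. 25⁻¹ ≡ 32 (mod 47), so λ ≡ 23.
  x = λ² - 3 - 28 = 529 - 31 ≡ 28; y = λ·(3 - 28) - 16 ≡ 20. → (28, 20)
6P: (28, 20) + (28, 27): same x and y₁ ≡ -y₂, so the sum is ∞.
6P = ∞, so the order is 6.

6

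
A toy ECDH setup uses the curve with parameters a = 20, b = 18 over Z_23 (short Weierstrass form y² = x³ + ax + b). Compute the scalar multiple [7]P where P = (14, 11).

(16, 15)

Repeated addition: build up to 7P.
2P: tangent at (14, 11): λ = (3·14² + 20)/(2·11) ≡ 10/22. 22⁻¹ ≡ 22 (mod 23), so λ ≡ 10·22 ≡ 13.
  x = λ² - 14 - 14 = 169 - 28 ≡ 3; y = λ·(14 - 3) - 11 ≡ 17. → (3, 17)
3P: (3, 17) + (14, 11). λ = (11 - 17)/(14 - 3) ≡ 17/11 mod 23. 11⁻¹ ≡ 21 (mod 23), so λ ≡ 12.
  x = λ² - 3 - 14 = 144 - 17 ≡ 12; y = λ·(3 - 12) - 17 ≡ 13. → (12, 13)
4P: (12, 13) + (14, 11). λ = (11 - 13)/(14 - 12) ≡ 21/2 mod 23. 2⁻¹ ≡ 12 (mod 23), so λ ≡ 22.
  x = λ² - 12 - 14 = 484 - 26 ≡ 21; y = λ·(12 - 21) - 13 ≡ 19. → (21, 19)
5P: (21, 19) + (14, 11). λ = (11 - 19)/(14 - 21) ≡ 15/16 mod 23. 16⁻¹ ≡ 13 (mod 23) since 16·13 = 208 ≡ 1, so λ ≡ 11.
  x = λ² - 21 - 14 = 121 - 35 ≡ 17; y = λ·(21 - 17) - 19 ≡ 2. → (17, 2)
6P: (17, 2) + (14, 11). λ = (11 - 2)/(14 - 17) ≡ 9/20 mod 23. 20⁻¹ ≡ 15 (mod 23) since 20·15 = 300 ≡ 1, so λ ≡ 20.
  x = λ² - 17 - 14 = 400 - 31 ≡ 1; y = λ·(17 - 1) - 2 ≡ 19. → (1, 19)
7P: (1, 19) + (14, 11). λ = (11 - 19)/(14 - 1) ≡ 15/13 mod 23. 13⁻¹ ≡ 16 (mod 23), so λ ≡ 10.
  x = λ² - 1 - 14 = 100 - 15 ≡ 16; y = λ·(1 - 16) - 19 ≡ 15. → (16, 15)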